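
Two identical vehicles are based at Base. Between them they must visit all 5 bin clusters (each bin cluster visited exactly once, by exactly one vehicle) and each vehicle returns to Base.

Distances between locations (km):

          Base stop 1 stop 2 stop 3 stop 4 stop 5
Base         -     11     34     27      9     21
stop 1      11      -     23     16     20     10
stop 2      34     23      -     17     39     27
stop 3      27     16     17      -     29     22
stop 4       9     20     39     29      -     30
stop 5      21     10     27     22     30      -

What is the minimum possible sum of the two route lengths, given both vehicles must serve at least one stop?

110 km — the smallest possible combined total.

Try each way of splitting the stops between the two vehicles (each non-empty) and, for each split, find the best tour for each vehicle:
  {stop 1} + {stop 2, stop 3, stop 4, stop 5}: 22 + 103 = 125
  {stop 2} + {stop 1, stop 3, stop 4, stop 5}: 68 + 81 = 149
  {stop 1, stop 2} + {stop 3, stop 4, stop 5}: 68 + 81 = 149
  {stop 3} + {stop 1, stop 2, stop 4, stop 5}: 54 + 96 = 150
  {stop 1, stop 3} + {stop 2, stop 4, stop 5}: 54 + 96 = 150
  {stop 2, stop 3} + {stop 1, stop 4, stop 5}: 78 + 60 = 138
  … (15 splits in total)
  {stop 4} + {stop 1, stop 2, stop 3, stop 5}: 18 + 92 = 110  ← best
Best: vehicle 1 Base → stop 4 → Base = 18; vehicle 2 Base → stop 1 → stop 3 → stop 2 → stop 5 → Base = 92; combined 110.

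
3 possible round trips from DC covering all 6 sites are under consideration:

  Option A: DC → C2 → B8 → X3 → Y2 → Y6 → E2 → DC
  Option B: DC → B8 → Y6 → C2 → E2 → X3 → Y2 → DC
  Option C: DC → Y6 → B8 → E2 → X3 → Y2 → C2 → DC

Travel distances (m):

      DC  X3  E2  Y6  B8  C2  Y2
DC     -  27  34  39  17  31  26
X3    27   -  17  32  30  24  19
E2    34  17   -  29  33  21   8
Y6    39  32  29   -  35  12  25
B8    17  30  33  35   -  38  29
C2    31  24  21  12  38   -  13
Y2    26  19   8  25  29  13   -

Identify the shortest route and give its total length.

Option A: 31 + 38 + 30 + 19 + 25 + 29 + 34 = 206
Option B: 17 + 35 + 12 + 21 + 17 + 19 + 26 = 147
Option C: 39 + 35 + 33 + 17 + 19 + 13 + 31 = 187

147 m — Option B is the shortest.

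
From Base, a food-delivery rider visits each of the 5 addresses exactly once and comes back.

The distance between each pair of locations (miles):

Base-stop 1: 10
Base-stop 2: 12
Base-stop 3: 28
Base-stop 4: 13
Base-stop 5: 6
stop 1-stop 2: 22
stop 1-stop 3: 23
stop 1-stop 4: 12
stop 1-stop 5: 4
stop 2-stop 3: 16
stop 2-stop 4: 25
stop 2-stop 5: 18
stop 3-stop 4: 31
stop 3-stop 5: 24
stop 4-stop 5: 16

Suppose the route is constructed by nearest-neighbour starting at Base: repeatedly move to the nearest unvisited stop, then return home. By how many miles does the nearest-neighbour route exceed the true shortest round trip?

The nearest-neighbour route is 10 miles longer than optimal.

From Base: stop 5=6, stop 1=10, stop 2=12, stop 4=13, stop 3=28 → choose stop 5 (6).
From stop 5: stop 1=4, stop 4=16, stop 2=18, stop 3=24 → choose stop 1 (4).
From stop 1: stop 4=12, stop 2=22, stop 3=23 → choose stop 4 (12).
From stop 4: stop 2=25, stop 3=31 → choose stop 2 (25).
From stop 2: stop 3=16 → choose stop 3 (16).
NN route Base → stop 5 → stop 1 → stop 4 → stop 2 → stop 3 → Base costs 91.
Optimal: Base → stop 2 → stop 3 → stop 4 → stop 1 → stop 5 → Base costs 81 (by enumerating all 60 distinct tours).
Excess = 91 − 81 = 10.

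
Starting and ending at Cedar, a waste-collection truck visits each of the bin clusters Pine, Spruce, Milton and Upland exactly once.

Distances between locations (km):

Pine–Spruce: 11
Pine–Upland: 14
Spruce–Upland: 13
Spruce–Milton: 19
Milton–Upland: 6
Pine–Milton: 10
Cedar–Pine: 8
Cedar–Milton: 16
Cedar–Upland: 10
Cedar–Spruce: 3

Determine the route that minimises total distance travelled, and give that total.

There are 12 distinct closed tours to check (reversals are equivalent).
Cedar→Pine→Spruce→Milton→Upland→Cedar: 8+11+19+6+10 = 54
Cedar→Pine→Spruce→Upland→Milton→Cedar: 8+11+13+6+16 = 54
Cedar→Pine→Milton→Spruce→Upland→Cedar: 8+10+19+13+10 = 60
Cedar→Pine→Milton→Upland→Spruce→Cedar: 8+10+6+13+3 = 40
Cedar→Pine→Upland→Spruce→Milton→Cedar: 8+14+13+19+16 = 70
Cedar→Pine→Upland→Milton→Spruce→Cedar: 8+14+6+19+3 = 50
Cedar→Spruce→Pine→Milton→Upland→Cedar: 3+11+10+6+10 = 40
Cedar→Spruce→Pine→Upland→Milton→Cedar: 3+11+14+6+16 = 50
Cedar→Spruce→Milton→Pine→Upland→Cedar: 3+19+10+14+10 = 56
Cedar→Spruce→Upland→Pine→Milton→Cedar: 3+13+14+10+16 = 56
Cedar→Milton→Pine→Spruce→Upland→Cedar: 16+10+11+13+10 = 60
Cedar→Milton→Spruce→Pine→Upland→Cedar: 16+19+11+14+10 = 70
The minimum is 40.
One optimal route: Cedar → Pine → Milton → Upland → Spruce → Cedar (or its reverse).

40 km — the shortest possible round trip.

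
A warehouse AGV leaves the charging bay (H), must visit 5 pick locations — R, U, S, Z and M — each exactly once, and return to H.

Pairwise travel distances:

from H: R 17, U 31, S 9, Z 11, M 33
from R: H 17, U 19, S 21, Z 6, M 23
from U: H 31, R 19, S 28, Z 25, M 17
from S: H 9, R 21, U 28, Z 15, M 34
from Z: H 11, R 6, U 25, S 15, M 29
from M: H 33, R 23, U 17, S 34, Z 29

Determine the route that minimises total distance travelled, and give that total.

H-R-U-S-Z-M-H: 17+19+28+15+29+33 = 141
H-R-U-S-M-Z-H: 17+19+28+34+29+11 = 138
H-R-U-Z-S-M-H: 17+19+25+15+34+33 = 143
H-R-U-Z-M-S-H: 17+19+25+29+34+9 = 133
H-R-U-M-S-Z-H: 17+19+17+34+15+11 = 113
H-R-U-M-Z-S-H: 17+19+17+29+15+9 = 106
H-R-S-U-Z-M-H: 17+21+28+25+29+33 = 153
H-R-S-U-M-Z-H: 17+21+28+17+29+11 = 123
H-R-S-Z-U-M-H: 17+21+15+25+17+33 = 128
H-R-S-Z-M-U-H: 17+21+15+29+17+31 = 130
H-R-S-M-U-Z-H: 17+21+34+17+25+11 = 125
H-R-S-M-Z-U-H: 17+21+34+29+25+31 = 157
H-R-Z-U-S-M-H: 17+6+25+28+34+33 = 143
H-R-Z-U-M-S-H: 17+6+25+17+34+9 = 108
… (46 more)
H-S-U-M-R-Z-H: 9+28+17+23+6+11 = 94  ← best
The minimum is 94.
One optimal route: H → S → U → M → R → Z → H (or its reverse).

Shortest round trip = 94.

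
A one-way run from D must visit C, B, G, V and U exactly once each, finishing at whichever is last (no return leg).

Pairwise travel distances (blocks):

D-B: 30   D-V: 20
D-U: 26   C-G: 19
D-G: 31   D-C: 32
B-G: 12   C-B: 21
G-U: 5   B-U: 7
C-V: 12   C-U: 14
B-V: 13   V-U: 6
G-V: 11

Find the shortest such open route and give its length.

There are 5! = 120 possible orderings.
D→C→B→G→V→U: 32+21+12+11+6 = 82
D→C→B→G→U→V: 32+21+12+5+6 = 76
D→C→B→V→G→U: 32+21+13+11+5 = 82
D→C→B→V→U→G: 32+21+13+6+5 = 77
D→C→B→U→G→V: 32+21+7+5+11 = 76
D→C→B→U→V→G: 32+21+7+6+11 = 77
D→C→G→B→V→U: 32+19+12+13+6 = 82
D→C→G→B→U→V: 32+19+12+7+6 = 76
D→C→G→V→B→U: 32+19+11+13+7 = 82
D→C→G→V→U→B: 32+19+11+6+7 = 75
D→C→G→U→B→V: 32+19+5+7+13 = 76
D→C→G→U→V→B: 32+19+5+6+13 = 75
D→C→V→B→G→U: 32+12+13+12+5 = 74
D→C→V→B→U→G: 32+12+13+7+5 = 69
… (106 more)
D→V→C→G→U→B: 20+12+19+5+7 = 63  ← best
The minimum is 63.
One shortest path: D → V → C → G → U → B.

Shortest open route: 63 blocks.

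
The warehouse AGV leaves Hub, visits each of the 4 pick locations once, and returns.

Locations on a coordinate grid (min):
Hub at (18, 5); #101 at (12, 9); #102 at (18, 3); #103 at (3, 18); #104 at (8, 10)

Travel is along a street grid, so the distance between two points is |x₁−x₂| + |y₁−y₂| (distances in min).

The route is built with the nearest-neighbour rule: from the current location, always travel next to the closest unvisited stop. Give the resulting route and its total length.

At Hub the remaining stops are #102 2, #101 10, #104 15, #103 28; go to #102.
At #102 the remaining stops are #101 12, #104 17, #103 30; go to #101.
At #101 the remaining stops are #104 5, #103 18; go to #104.
At #104 the remaining stops are #103 13; go to #103.
Return #103→Hub: 28.
Total = 2 + 12 + 5 + 13 + 28 = 60.

60 min along Hub → #102 → #101 → #104 → #103 → Hub.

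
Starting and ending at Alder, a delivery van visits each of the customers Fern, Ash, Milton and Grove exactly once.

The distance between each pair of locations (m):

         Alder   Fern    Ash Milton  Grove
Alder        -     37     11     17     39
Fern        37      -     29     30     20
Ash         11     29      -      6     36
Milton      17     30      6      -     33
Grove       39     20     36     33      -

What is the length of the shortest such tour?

Shortest round trip = 106 m.

With 4 stops there are 4!/2 = 12 distinct round trips (a route and its reverse cost the same).
Alder-Fern-Ash-Milton-Grove-Alder: 37+29+6+33+39 = 144
Alder-Fern-Ash-Grove-Milton-Alder: 37+29+36+33+17 = 152
Alder-Fern-Milton-Ash-Grove-Alder: 37+30+6+36+39 = 148
Alder-Fern-Milton-Grove-Ash-Alder: 37+30+33+36+11 = 147
Alder-Fern-Grove-Ash-Milton-Alder: 37+20+36+6+17 = 116
Alder-Fern-Grove-Milton-Ash-Alder: 37+20+33+6+11 = 107
Alder-Ash-Fern-Milton-Grove-Alder: 11+29+30+33+39 = 142
Alder-Ash-Fern-Grove-Milton-Alder: 11+29+20+33+17 = 110
Alder-Ash-Milton-Fern-Grove-Alder: 11+6+30+20+39 = 106
Alder-Ash-Grove-Fern-Milton-Alder: 11+36+20+30+17 = 114
Alder-Milton-Fern-Ash-Grove-Alder: 17+30+29+36+39 = 151
Alder-Milton-Ash-Fern-Grove-Alder: 17+6+29+20+39 = 111
The minimum is 106.
One optimal route: Alder → Ash → Milton → Fern → Grove → Alder (or its reverse).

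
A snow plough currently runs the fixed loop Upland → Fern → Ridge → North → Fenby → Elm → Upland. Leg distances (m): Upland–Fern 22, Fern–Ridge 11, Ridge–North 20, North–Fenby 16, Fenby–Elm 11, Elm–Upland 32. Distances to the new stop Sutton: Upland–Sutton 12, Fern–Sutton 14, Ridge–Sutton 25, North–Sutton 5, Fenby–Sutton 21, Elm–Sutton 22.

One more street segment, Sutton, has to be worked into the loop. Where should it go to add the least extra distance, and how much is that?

+2 m — insert Sutton between Elm and Upland.

Insertion cost between consecutive stops i–j is d(i,Sutton) + d(Sutton,j) − d(i,j):
  between Upland and Fern: 12 + 14 − 22 = 4
  between Fern and Ridge: 14 + 25 − 11 = 28
  between Ridge and North: 25 + 5 − 20 = 10
  between North and Fenby: 5 + 21 − 16 = 10
  between Fenby and Elm: 21 + 22 − 11 = 32
  between Elm and Upland: 22 + 12 − 32 = 2
Cheapest insertion is between Elm and Upland, adding 2.
New total = 112 + 2 = 114.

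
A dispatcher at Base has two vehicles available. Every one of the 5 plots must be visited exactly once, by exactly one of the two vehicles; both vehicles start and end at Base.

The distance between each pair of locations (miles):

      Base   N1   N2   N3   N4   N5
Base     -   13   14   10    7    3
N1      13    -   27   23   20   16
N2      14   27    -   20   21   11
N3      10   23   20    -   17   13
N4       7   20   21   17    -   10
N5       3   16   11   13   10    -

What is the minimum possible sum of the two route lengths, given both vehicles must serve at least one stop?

Try each way of splitting the stops between the two vehicles (each non-empty) and, for each split, find the best tour for each vehicle:
  {N1} + {N2, N3, N4, N5}: 26 + 58 = 84
  {N2} + {N1, N3, N4, N5}: 28 + 66 = 94
  {N1, N2} + {N3, N4, N5}: 54 + 40 = 94
  {N3} + {N1, N2, N4, N5}: 20 + 68 = 88
  {N1, N3} + {N2, N4, N5}: 46 + 42 = 88
  {N2, N3} + {N1, N4, N5}: 44 + 46 = 90
  … (15 splits in total)
Best: vehicle 1 Base → N1 → Base = 26; vehicle 2 Base → N3 → N2 → N5 → N4 → Base = 58; combined 84.

Minimum combined distance: 84 miles.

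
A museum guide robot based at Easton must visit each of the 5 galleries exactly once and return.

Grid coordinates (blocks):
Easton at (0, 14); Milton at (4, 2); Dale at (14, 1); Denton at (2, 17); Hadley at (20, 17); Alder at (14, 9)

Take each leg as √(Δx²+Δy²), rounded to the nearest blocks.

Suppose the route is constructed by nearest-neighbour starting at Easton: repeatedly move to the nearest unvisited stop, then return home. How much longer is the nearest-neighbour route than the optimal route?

Easton: Denton=4, Milton=13, Alder=15, Dale=19, Hadley=20 ⇒ Denton
Denton: Alder=14, Milton=15, Hadley=18, Dale=20 ⇒ Alder
Alder: Dale=8, Hadley=10, Milton=12 ⇒ Dale
Dale: Milton=10, Hadley=17 ⇒ Milton
Milton: Hadley=22 ⇒ Hadley
NN route Easton → Denton → Alder → Dale → Milton → Hadley → Easton costs 78.
Optimal: Easton → Milton → Dale → Alder → Hadley → Denton → Easton costs 63 (by enumerating all 60 distinct tours).
Excess = 78 − 63 = 15.

15 blocks longer than the optimal tour.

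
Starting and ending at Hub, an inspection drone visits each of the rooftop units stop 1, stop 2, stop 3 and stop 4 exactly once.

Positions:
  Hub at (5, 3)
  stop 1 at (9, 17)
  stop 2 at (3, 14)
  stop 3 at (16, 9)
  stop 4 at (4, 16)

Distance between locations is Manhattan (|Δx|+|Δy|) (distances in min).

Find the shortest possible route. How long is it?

Minimum total distance: 54 min.

There are 12 distinct closed tours to check (reversals are equivalent).
Hub-stop 1-stop 2-stop 3-stop 4-Hub: 18+9+18+19+14 = 78
Hub-stop 1-stop 2-stop 4-stop 3-Hub: 18+9+3+19+17 = 66
Hub-stop 1-stop 3-stop 2-stop 4-Hub: 18+15+18+3+14 = 68
Hub-stop 1-stop 3-stop 4-stop 2-Hub: 18+15+19+3+13 = 68
Hub-stop 1-stop 4-stop 2-stop 3-Hub: 18+6+3+18+17 = 62
Hub-stop 1-stop 4-stop 3-stop 2-Hub: 18+6+19+18+13 = 74
Hub-stop 2-stop 1-stop 3-stop 4-Hub: 13+9+15+19+14 = 70
Hub-stop 2-stop 1-stop 4-stop 3-Hub: 13+9+6+19+17 = 64
Hub-stop 2-stop 3-stop 1-stop 4-Hub: 13+18+15+6+14 = 66
Hub-stop 2-stop 4-stop 1-stop 3-Hub: 13+3+6+15+17 = 54
Hub-stop 3-stop 1-stop 2-stop 4-Hub: 17+15+9+3+14 = 58
Hub-stop 3-stop 2-stop 1-stop 4-Hub: 17+18+9+6+14 = 64
The minimum is 54.
One optimal route: Hub → stop 2 → stop 4 → stop 1 → stop 3 → Hub (or its reverse).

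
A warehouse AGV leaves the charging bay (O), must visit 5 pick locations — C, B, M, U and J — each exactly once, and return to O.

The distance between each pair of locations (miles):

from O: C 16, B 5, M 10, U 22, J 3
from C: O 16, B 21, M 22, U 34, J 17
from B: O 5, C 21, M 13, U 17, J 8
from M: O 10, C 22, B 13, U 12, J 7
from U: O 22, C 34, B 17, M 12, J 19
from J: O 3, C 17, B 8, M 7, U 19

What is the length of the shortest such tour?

There are 60 distinct closed tours to check (reversals are equivalent).
O→C→B→M→U→J→O: 16+21+13+12+19+3 = 84
O→C→B→M→J→U→O: 16+21+13+7+19+22 = 98
O→C→B→U→M→J→O: 16+21+17+12+7+3 = 76
O→C→B→U→J→M→O: 16+21+17+19+7+10 = 90
O→C→B→J→M→U→O: 16+21+8+7+12+22 = 86
O→C→B→J→U→M→O: 16+21+8+19+12+10 = 86
O→C→M→B→U→J→O: 16+22+13+17+19+3 = 90
O→C→M→B→J→U→O: 16+22+13+8+19+22 = 100
O→C→M→U→B→J→O: 16+22+12+17+8+3 = 78
O→C→M→U→J→B→O: 16+22+12+19+8+5 = 82
O→C→M→J→B→U→O: 16+22+7+8+17+22 = 92
O→C→M→J→U→B→O: 16+22+7+19+17+5 = 86
O→C→U→B→M→J→O: 16+34+17+13+7+3 = 90
O→C→U→B→J→M→O: 16+34+17+8+7+10 = 92
… (46 more)
O→C→J→M→U→B→O: 16+17+7+12+17+5 = 74  ← best
The minimum is 74.
One optimal route: O → C → J → M → U → B → O (or its reverse).

Shortest round trip = 74 miles.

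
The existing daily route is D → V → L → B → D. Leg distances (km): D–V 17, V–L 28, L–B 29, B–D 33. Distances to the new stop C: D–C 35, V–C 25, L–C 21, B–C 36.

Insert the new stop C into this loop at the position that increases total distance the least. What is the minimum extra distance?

Insertion cost between consecutive stops i–j is d(i,C) + d(C,j) − d(i,j):
  between D and V: 35 + 25 − 17 = 43
  between V and L: 25 + 21 − 28 = 18
  between L and B: 21 + 36 − 29 = 28
  between B and D: 36 + 35 − 33 = 38
Cheapest insertion is between V and L, adding 18.
New total = 107 + 18 = 125.

Minimum extra distance: 18 km, inserting C between V and L.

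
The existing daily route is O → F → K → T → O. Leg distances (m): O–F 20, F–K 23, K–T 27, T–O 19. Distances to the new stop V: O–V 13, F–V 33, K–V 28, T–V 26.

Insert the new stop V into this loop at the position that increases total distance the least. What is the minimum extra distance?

Insertion cost between consecutive stops i–j is d(i,V) + d(V,j) − d(i,j):
  between O and F: 13 + 33 − 20 = 26
  between F and K: 33 + 28 − 23 = 38
  between K and T: 28 + 26 − 27 = 27
  between T and O: 26 + 13 − 19 = 20
Cheapest insertion is between T and O, adding 20.
New total = 89 + 20 = 109.

Minimum extra distance: 20 m, inserting V between T and O.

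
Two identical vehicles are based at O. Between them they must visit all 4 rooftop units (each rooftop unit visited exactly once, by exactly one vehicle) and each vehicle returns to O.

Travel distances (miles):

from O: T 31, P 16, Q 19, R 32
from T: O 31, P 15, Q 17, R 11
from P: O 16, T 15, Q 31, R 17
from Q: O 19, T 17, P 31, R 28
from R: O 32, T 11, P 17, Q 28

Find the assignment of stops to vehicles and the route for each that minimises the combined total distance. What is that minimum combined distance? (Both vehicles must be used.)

Minimum combined distance: 111 miles.

There are 2^3 − 1 = 7 ways to divide the 4 stops into two non-empty groups. For each, the best each vehicle can do is its own shortest tour through its group:
  {T} + {P, Q, R}: 62 + 80 = 142
  {P} + {T, Q, R}: 32 + 79 = 111
  {T, P} + {Q, R}: 62 + 79 = 141
  {Q} + {T, P, R}: 38 + 74 = 112
  {T, Q} + {P, R}: 67 + 65 = 132
  {P, Q} + {T, R}: 66 + 74 = 140
  … (7 splits in total)
Best: vehicle 1 O → P → O = 32; vehicle 2 O → Q → T → R → O = 79; combined 111.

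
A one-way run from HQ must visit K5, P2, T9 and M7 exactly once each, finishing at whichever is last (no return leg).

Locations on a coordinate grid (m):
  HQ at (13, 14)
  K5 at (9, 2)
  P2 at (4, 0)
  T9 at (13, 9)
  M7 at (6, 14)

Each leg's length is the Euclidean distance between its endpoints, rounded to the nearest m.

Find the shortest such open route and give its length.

Minimum one-way distance = 29 m.

There are 4! = 24 possible orderings.
HQ→K5→P2→T9→M7: 13+5+13+9 = 40
HQ→K5→P2→M7→T9: 13+5+14+9 = 41
HQ→K5→T9→P2→M7: 13+8+13+14 = 48
HQ→K5→T9→M7→P2: 13+8+9+14 = 44
HQ→K5→M7→P2→T9: 13+12+14+13 = 52
HQ→K5→M7→T9→P2: 13+12+9+13 = 47
HQ→P2→K5→T9→M7: 17+5+8+9 = 39
HQ→P2→K5→M7→T9: 17+5+12+9 = 43
HQ→P2→T9→K5→M7: 17+13+8+12 = 50
HQ→P2→T9→M7→K5: 17+13+9+12 = 51
HQ→P2→M7→K5→T9: 17+14+12+8 = 51
HQ→P2→M7→T9→K5: 17+14+9+8 = 48
HQ→T9→K5→P2→M7: 5+8+5+14 = 32
HQ→T9→K5→M7→P2: 5+8+12+14 = 39
… (10 more)
HQ→M7→T9→K5→P2: 7+9+8+5 = 29  ← best
The minimum is 29.
One shortest path: HQ → M7 → T9 → K5 → P2.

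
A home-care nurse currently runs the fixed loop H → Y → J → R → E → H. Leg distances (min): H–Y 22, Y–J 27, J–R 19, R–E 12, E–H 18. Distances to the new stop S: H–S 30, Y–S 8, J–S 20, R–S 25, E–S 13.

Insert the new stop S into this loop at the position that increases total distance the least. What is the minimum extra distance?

Minimum extra distance: 1 min, inserting S between Y and J.

Insertion cost between consecutive stops i–j is d(i,S) + d(S,j) − d(i,j):
  between H and Y: 30 + 8 − 22 = 16
  between Y and J: 8 + 20 − 27 = 1
  between J and R: 20 + 25 − 19 = 26
  between R and E: 25 + 13 − 12 = 26
  between E and H: 13 + 30 − 18 = 25
Cheapest insertion is between Y and J, adding 1.
New total = 98 + 1 = 99.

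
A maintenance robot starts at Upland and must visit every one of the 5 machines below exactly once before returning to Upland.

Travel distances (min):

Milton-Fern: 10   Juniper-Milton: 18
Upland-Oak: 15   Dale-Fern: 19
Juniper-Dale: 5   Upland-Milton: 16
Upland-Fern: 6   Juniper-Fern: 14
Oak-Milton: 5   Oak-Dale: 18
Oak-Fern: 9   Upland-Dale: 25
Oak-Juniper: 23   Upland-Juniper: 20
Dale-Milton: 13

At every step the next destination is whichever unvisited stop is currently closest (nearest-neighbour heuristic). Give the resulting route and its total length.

Nearest-neighbour total = 58 min; route Upland → Fern → Oak → Milton → Dale → Juniper → Upland.

Upland → [Fern:6 / Oak:15 / Milton:16 / Juniper:20 / Dale:25] → Fern (6)
Fern → [Oak:9 / Milton:10 / Juniper:14 / Dale:19] → Oak (9)
Oak → [Milton:5 / Dale:18 / Juniper:23] → Milton (5)
Milton → [Dale:13 / Juniper:18] → Dale (13)
Dale → [Juniper:5] → Juniper (5)
Return Juniper→Upland: 20.
Total = 6 + 9 + 5 + 13 + 5 + 20 = 58.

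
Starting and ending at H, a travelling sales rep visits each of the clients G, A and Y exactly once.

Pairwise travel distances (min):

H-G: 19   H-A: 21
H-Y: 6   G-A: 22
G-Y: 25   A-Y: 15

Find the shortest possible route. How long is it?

With 3 stops there are 3!/2 = 3 distinct round trips (a route and its reverse cost the same).
H→G→A→Y→H: 19+22+15+6 = 62
H→G→Y→A→H: 19+25+15+21 = 80
H→A→G→Y→H: 21+22+25+6 = 74
The minimum is 62.
One optimal route: H → G → A → Y → H (or its reverse).

Shortest round trip = 62 min.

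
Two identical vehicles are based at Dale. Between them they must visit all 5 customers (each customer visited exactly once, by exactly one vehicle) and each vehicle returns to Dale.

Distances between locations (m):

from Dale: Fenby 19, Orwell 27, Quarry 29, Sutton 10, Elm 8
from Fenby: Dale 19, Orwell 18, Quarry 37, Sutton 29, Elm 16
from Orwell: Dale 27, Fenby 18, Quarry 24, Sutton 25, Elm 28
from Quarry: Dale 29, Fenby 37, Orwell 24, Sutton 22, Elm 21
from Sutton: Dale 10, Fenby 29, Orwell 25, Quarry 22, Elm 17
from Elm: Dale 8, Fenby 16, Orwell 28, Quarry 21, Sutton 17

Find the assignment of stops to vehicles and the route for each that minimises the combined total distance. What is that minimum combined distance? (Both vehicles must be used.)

109 m — the smallest possible combined total.

Try each way of splitting the stops between the two vehicles (each non-empty) and, for each split, find the best tour for each vehicle:
  {Fenby} + {Orwell, Quarry, Sutton, Elm}: 38 + 88 = 126
  {Orwell} + {Fenby, Quarry, Sutton, Elm}: 54 + 88 = 142
  {Fenby, Orwell} + {Quarry, Sutton, Elm}: 64 + 61 = 125
  {Quarry} + {Fenby, Orwell, Sutton, Elm}: 58 + 77 = 135
  {Fenby, Quarry} + {Orwell, Sutton, Elm}: 85 + 71 = 156
  {Orwell, Quarry} + {Fenby, Sutton, Elm}: 80 + 62 = 142
  … (15 splits in total)
  {Fenby, Orwell, Quarry, Sutton} + {Elm}: 93 + 16 = 109  ← best
Best: vehicle 1 Dale → Fenby → Orwell → Quarry → Sutton → Dale = 93; vehicle 2 Dale → Elm → Dale = 16; combined 109.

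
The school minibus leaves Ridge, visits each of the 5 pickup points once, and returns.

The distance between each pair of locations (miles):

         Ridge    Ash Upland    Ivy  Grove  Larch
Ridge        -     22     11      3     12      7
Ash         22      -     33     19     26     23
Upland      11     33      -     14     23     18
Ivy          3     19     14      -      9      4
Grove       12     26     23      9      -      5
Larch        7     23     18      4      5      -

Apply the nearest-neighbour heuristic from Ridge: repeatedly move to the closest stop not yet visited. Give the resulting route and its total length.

At Ridge the remaining stops are Ivy 3, Larch 7, Upland 11, Grove 12, Ash 22; go to Ivy.
At Ivy the remaining stops are Larch 4, Grove 9, Upland 14, Ash 19; go to Larch.
At Larch the remaining stops are Grove 5, Upland 18, Ash 23; go to Grove.
At Grove the remaining stops are Upland 23, Ash 26; go to Upland.
At Upland the remaining stops are Ash 33; go to Ash.
Return Ash→Ridge: 22.
Total = 3 + 4 + 5 + 23 + 33 + 22 = 90.

90 miles along Ridge → Ivy → Larch → Grove → Upland → Ash → Ridge.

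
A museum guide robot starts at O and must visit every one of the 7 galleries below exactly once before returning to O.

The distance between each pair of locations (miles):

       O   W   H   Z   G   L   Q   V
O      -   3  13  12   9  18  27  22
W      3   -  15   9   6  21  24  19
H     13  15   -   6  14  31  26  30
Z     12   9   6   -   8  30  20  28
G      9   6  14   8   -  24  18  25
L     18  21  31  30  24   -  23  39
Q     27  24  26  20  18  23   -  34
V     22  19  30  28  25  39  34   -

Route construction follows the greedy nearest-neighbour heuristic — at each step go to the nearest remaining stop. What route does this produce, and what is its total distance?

From O: distances to unvisited — W=3, G=9, Z=12, H=13, L=18, V=22, Q=27. Nearest is W (3).
From W: distances to unvisited — G=6, Z=9, H=15, V=19, L=21, Q=24. Nearest is G (6).
From G: distances to unvisited — Z=8, H=14, Q=18, L=24, V=25. Nearest is Z (8).
From Z: distances to unvisited — H=6, Q=20, V=28, L=30. Nearest is H (6).
From H: distances to unvisited — Q=26, V=30, L=31. Nearest is Q (26).
From Q: distances to unvisited — L=23, V=34. Nearest is L (23).
From L: distances to unvisited — V=39. Nearest is V (39).
Return V→O: 22.
Total = 3 + 6 + 8 + 6 + 26 + 23 + 39 + 22 = 133.

Nearest-neighbour total = 133 miles; route O → W → G → Z → H → Q → L → V → O.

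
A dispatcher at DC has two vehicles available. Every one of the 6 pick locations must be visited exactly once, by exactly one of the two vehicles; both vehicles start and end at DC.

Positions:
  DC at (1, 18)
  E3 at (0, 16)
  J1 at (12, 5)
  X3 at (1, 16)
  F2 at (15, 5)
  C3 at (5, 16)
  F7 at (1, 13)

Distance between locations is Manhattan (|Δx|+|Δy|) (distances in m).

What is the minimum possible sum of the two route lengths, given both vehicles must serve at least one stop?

Minimum combined distance: 60 m.

Check every non-empty split of the stops between the two vehicles; for each half take its own optimal tour:
  {E3} + {J1, X3, F2, C3, F7}: 6 + 54 = 60
  {J1} + {E3, X3, F2, C3, F7}: 48 + 56 = 104
  {E3, J1} + {X3, F2, C3, F7}: 50 + 54 = 104
  {X3} + {E3, J1, F2, C3, F7}: 4 + 56 = 60
  {E3, X3} + {J1, F2, C3, F7}: 6 + 54 = 60
  {J1, X3} + {E3, F2, C3, F7}: 48 + 56 = 104
  … (31 splits in total)
Best: vehicle 1 DC → E3 → DC = 6; vehicle 2 DC → X3 → C3 → J1 → F2 → F7 → DC = 54; combined 60.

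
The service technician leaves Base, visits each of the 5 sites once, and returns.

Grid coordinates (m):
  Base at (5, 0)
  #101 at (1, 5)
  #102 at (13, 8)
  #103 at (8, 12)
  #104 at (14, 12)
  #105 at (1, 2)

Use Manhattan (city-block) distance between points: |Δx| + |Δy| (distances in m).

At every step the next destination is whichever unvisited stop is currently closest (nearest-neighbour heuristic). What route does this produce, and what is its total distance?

At Base the remaining stops are #105 6, #101 9, #103 15, #102 16, #104 21; go to #105.
At #105 the remaining stops are #101 3, #103 17, #102 18, #104 23; go to #101.
At #101 the remaining stops are #103 14, #102 15, #104 20; go to #103.
At #103 the remaining stops are #104 6, #102 9; go to #104.
At #104 the remaining stops are #102 5; go to #102.
Return #102→Base: 16.
Total = 6 + 3 + 14 + 6 + 5 + 16 = 50.

Nearest-neighbour total = 50 m; route Base → #105 → #101 → #103 → #104 → #102 → Base.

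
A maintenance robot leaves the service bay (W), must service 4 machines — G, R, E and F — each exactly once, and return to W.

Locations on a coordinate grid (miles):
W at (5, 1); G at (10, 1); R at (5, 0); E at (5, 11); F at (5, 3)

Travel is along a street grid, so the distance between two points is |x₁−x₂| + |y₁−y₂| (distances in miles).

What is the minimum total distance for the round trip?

Minimum total distance: 32 miles.

With 4 stops there are 4!/2 = 12 distinct round trips (a route and its reverse cost the same).
W-G-R-E-F-W: 5+6+11+8+2 = 32
W-G-R-F-E-W: 5+6+3+8+10 = 32
W-G-E-R-F-W: 5+15+11+3+2 = 36
W-G-E-F-R-W: 5+15+8+3+1 = 32
W-G-F-R-E-W: 5+7+3+11+10 = 36
W-G-F-E-R-W: 5+7+8+11+1 = 32
W-R-G-E-F-W: 1+6+15+8+2 = 32
W-R-G-F-E-W: 1+6+7+8+10 = 32
W-R-E-G-F-W: 1+11+15+7+2 = 36
W-R-F-G-E-W: 1+3+7+15+10 = 36
W-E-G-R-F-W: 10+15+6+3+2 = 36
W-E-R-G-F-W: 10+11+6+7+2 = 36
The minimum is 32.
One optimal route: W → G → R → E → F → W (or its reverse).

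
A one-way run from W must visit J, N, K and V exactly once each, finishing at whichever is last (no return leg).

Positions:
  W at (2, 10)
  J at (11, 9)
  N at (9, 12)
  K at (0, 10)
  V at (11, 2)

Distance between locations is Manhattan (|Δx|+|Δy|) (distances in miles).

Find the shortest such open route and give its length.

Minimum one-way distance = 25 miles.

There are 4! = 24 possible orderings.
W → J → N → K → V: 10+5+11+19 = 45
W → J → N → V → K: 10+5+12+19 = 46
W → J → K → N → V: 10+12+11+12 = 45
W → J → K → V → N: 10+12+19+12 = 53
W → J → V → N → K: 10+7+12+11 = 40
W → J → V → K → N: 10+7+19+11 = 47
W → N → J → K → V: 9+5+12+19 = 45
W → N → J → V → K: 9+5+7+19 = 40
W → N → K → J → V: 9+11+12+7 = 39
W → N → K → V → J: 9+11+19+7 = 46
W → N → V → J → K: 9+12+7+12 = 40
W → N → V → K → J: 9+12+19+12 = 52
W → K → J → N → V: 2+12+5+12 = 31
W → K → J → V → N: 2+12+7+12 = 33
… (10 more)
W → K → N → J → V: 2+11+5+7 = 25  ← best
The minimum is 25.
One shortest path: W → K → N → J → V.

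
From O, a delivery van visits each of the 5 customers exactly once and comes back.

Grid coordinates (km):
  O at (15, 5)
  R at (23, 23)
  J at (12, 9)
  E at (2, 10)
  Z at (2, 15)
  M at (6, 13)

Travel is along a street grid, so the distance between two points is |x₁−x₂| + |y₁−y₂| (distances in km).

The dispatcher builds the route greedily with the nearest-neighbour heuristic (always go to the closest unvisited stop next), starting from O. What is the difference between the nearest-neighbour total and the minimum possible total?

O: J=7, M=17, E=18, Z=23, R=26 ⇒ J
J: M=10, E=11, Z=16, R=25 ⇒ M
M: Z=6, E=7, R=27 ⇒ Z
Z: E=5, R=29 ⇒ E
E: R=34 ⇒ R
NN route O → J → M → Z → E → R → O costs 88.
Optimal: O → R → M → Z → E → J → O costs 82 (by enumerating all 60 distinct tours).
Excess = 88 − 82 = 6.

Excess over optimum: 6 km.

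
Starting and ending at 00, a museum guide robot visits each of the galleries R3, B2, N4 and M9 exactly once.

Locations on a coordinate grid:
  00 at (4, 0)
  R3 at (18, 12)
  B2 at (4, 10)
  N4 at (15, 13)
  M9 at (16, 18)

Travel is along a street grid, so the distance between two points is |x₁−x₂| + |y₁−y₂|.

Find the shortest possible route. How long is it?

Minimum total distance: 64.

00 - R3 - B2 - N4 - M9 - 00: 26+16+14+6+30 = 92
00 - R3 - B2 - M9 - N4 - 00: 26+16+20+6+24 = 92
00 - R3 - N4 - B2 - M9 - 00: 26+4+14+20+30 = 94
00 - R3 - N4 - M9 - B2 - 00: 26+4+6+20+10 = 66
00 - R3 - M9 - B2 - N4 - 00: 26+8+20+14+24 = 92
00 - R3 - M9 - N4 - B2 - 00: 26+8+6+14+10 = 64
00 - B2 - R3 - N4 - M9 - 00: 10+16+4+6+30 = 66
00 - B2 - R3 - M9 - N4 - 00: 10+16+8+6+24 = 64
00 - B2 - N4 - R3 - M9 - 00: 10+14+4+8+30 = 66
00 - B2 - M9 - R3 - N4 - 00: 10+20+8+4+24 = 66
00 - N4 - R3 - B2 - M9 - 00: 24+4+16+20+30 = 94
00 - N4 - B2 - R3 - M9 - 00: 24+14+16+8+30 = 92
The minimum is 64.
One optimal route: 00 → R3 → M9 → N4 → B2 → 00 (or its reverse).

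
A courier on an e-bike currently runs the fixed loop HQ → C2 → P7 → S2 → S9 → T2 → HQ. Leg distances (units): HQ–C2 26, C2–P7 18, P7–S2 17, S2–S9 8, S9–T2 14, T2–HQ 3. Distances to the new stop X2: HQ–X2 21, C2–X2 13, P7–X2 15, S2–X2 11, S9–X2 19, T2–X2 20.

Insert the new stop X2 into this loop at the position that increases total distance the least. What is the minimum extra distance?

Insertion cost between consecutive stops i–j is d(i,X2) + d(X2,j) − d(i,j):
  between HQ and C2: 21 + 13 − 26 = 8
  between C2 and P7: 13 + 15 − 18 = 10
  between P7 and S2: 15 + 11 − 17 = 9
  between S2 and S9: 11 + 19 − 8 = 22
  between S9 and T2: 19 + 20 − 14 = 25
  between T2 and HQ: 20 + 21 − 3 = 38
Cheapest insertion is between HQ and C2, adding 8.
New total = 86 + 8 = 94.

Minimum extra distance: 8, inserting X2 between HQ and C2.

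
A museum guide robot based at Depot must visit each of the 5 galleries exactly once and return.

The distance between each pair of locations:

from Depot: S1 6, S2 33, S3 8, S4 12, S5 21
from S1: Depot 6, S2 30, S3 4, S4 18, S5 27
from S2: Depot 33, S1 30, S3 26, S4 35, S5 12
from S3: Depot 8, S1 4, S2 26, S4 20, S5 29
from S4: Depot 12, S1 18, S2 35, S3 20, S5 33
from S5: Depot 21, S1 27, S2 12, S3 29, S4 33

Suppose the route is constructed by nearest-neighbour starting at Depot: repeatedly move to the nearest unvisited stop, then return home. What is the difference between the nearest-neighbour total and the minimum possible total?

15 longer than the optimal tour.

Depot: S1=6, S3=8, S4=12, S5=21, S2=33 ⇒ S1
S1: S3=4, S4=18, S5=27, S2=30 ⇒ S3
S3: S4=20, S2=26, S5=29 ⇒ S4
S4: S5=33, S2=35 ⇒ S5
S5: S2=12 ⇒ S2
NN route Depot → S1 → S3 → S4 → S5 → S2 → Depot costs 108.
Optimal: Depot → S1 → S3 → S2 → S5 → S4 → Depot costs 93 (by enumerating all 60 distinct tours).
Excess = 108 − 93 = 15.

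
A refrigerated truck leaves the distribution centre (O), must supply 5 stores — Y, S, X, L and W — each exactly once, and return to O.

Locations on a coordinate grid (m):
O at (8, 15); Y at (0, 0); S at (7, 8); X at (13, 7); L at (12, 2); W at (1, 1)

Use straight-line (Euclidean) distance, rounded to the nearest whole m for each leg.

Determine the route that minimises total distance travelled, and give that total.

Shortest round trip = 43 m.

With 5 stops there are 5!/2 = 60 distinct round trips (a route and its reverse cost the same).
O → Y → S → X → L → W → O: 17+11+6+5+11+16 = 66
O → Y → S → X → W → L → O: 17+11+6+13+11+14 = 72
O → Y → S → L → X → W → O: 17+11+8+5+13+16 = 70
O → Y → S → L → W → X → O: 17+11+8+11+13+9 = 69
O → Y → S → W → X → L → O: 17+11+9+13+5+14 = 69
O → Y → S → W → L → X → O: 17+11+9+11+5+9 = 62
O → Y → X → S → L → W → O: 17+15+6+8+11+16 = 73
O → Y → X → S → W → L → O: 17+15+6+9+11+14 = 72
O → Y → X → L → S → W → O: 17+15+5+8+9+16 = 70
O → Y → X → L → W → S → O: 17+15+5+11+9+7 = 64
O → Y → X → W → S → L → O: 17+15+13+9+8+14 = 76
O → Y → X → W → L → S → O: 17+15+13+11+8+7 = 71
O → Y → L → S → X → W → O: 17+12+8+6+13+16 = 72
O → Y → L → S → W → X → O: 17+12+8+9+13+9 = 68
… (46 more)
O → S → W → Y → L → X → O: 7+9+1+12+5+9 = 43  ← best
The minimum is 43.
One optimal route: O → S → W → Y → L → X → O (or its reverse).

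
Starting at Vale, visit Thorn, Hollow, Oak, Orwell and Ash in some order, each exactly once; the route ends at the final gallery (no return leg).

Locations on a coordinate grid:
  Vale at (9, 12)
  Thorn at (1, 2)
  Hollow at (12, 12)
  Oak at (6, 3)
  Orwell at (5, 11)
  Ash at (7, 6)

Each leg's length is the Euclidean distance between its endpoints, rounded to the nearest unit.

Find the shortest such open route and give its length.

23 — the minimum one-way total.

There are 5! = 120 possible orderings.
Vale - Thorn - Hollow - Oak - Orwell - Ash: 13+15+11+8+5 = 52
Vale - Thorn - Hollow - Oak - Ash - Orwell: 13+15+11+3+5 = 47
Vale - Thorn - Hollow - Orwell - Oak - Ash: 13+15+7+8+3 = 46
Vale - Thorn - Hollow - Orwell - Ash - Oak: 13+15+7+5+3 = 43
Vale - Thorn - Hollow - Ash - Oak - Orwell: 13+15+8+3+8 = 47
Vale - Thorn - Hollow - Ash - Orwell - Oak: 13+15+8+5+8 = 49
Vale - Thorn - Oak - Hollow - Orwell - Ash: 13+5+11+7+5 = 41
Vale - Thorn - Oak - Hollow - Ash - Orwell: 13+5+11+8+5 = 42
Vale - Thorn - Oak - Orwell - Hollow - Ash: 13+5+8+7+8 = 41
Vale - Thorn - Oak - Orwell - Ash - Hollow: 13+5+8+5+8 = 39
Vale - Thorn - Oak - Ash - Hollow - Orwell: 13+5+3+8+7 = 36
Vale - Thorn - Oak - Ash - Orwell - Hollow: 13+5+3+5+7 = 33
Vale - Thorn - Orwell - Hollow - Oak - Ash: 13+10+7+11+3 = 44
Vale - Thorn - Orwell - Hollow - Ash - Oak: 13+10+7+8+3 = 41
… (106 more)
Vale - Hollow - Orwell - Ash - Oak - Thorn: 3+7+5+3+5 = 23  ← best
The minimum is 23.
One shortest path: Vale → Hollow → Orwell → Ash → Oak → Thorn.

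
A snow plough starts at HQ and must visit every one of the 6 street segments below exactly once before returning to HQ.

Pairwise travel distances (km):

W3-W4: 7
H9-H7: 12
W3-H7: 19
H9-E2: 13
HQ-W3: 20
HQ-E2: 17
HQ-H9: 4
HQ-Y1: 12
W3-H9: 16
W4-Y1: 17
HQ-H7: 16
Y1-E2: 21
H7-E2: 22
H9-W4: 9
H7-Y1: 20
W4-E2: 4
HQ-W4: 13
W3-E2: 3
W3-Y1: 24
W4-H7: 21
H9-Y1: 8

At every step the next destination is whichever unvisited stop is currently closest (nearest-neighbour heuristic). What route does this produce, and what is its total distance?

Total distance 71 km via the nearest-neighbour route HQ → H9 → Y1 → W4 → E2 → W3 → H7 → HQ.

At HQ the remaining stops are H9 4, Y1 12, W4 13, H7 16, E2 17, W3 20; go to H9.
At H9 the remaining stops are Y1 8, W4 9, H7 12, E2 13, W3 16; go to Y1.
At Y1 the remaining stops are W4 17, H7 20, E2 21, W3 24; go to W4.
At W4 the remaining stops are E2 4, W3 7, H7 21; go to E2.
At E2 the remaining stops are W3 3, H7 22; go to W3.
At W3 the remaining stops are H7 19; go to H7.
Return H7→HQ: 16.
Total = 4 + 8 + 17 + 4 + 3 + 19 + 16 = 71.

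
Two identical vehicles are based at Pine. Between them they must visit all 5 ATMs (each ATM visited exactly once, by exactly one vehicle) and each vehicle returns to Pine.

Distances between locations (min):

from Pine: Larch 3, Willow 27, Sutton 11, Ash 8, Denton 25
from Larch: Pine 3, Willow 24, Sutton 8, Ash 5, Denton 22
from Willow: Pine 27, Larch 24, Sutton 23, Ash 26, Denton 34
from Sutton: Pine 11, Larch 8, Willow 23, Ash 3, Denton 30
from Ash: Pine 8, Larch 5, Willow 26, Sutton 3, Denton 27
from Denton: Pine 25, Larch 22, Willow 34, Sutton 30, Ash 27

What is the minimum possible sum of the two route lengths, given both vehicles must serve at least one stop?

99 min — the smallest possible combined total.

Try each way of splitting the stops between the two vehicles (each non-empty) and, for each split, find the best tour for each vehicle:
  {Larch} + {Willow, Sutton, Ash, Denton}: 6 + 93 = 99
  {Willow} + {Larch, Sutton, Ash, Denton}: 54 + 66 = 120
  {Larch, Willow} + {Sutton, Ash, Denton}: 54 + 66 = 120
  {Sutton} + {Larch, Willow, Ash, Denton}: 22 + 93 = 115
  {Larch, Sutton} + {Willow, Ash, Denton}: 22 + 93 = 115
  {Willow, Sutton} + {Larch, Ash, Denton}: 61 + 60 = 121
  … (15 splits in total)
Best: vehicle 1 Pine → Larch → Pine = 6; vehicle 2 Pine → Ash → Sutton → Willow → Denton → Pine = 93; combined 99.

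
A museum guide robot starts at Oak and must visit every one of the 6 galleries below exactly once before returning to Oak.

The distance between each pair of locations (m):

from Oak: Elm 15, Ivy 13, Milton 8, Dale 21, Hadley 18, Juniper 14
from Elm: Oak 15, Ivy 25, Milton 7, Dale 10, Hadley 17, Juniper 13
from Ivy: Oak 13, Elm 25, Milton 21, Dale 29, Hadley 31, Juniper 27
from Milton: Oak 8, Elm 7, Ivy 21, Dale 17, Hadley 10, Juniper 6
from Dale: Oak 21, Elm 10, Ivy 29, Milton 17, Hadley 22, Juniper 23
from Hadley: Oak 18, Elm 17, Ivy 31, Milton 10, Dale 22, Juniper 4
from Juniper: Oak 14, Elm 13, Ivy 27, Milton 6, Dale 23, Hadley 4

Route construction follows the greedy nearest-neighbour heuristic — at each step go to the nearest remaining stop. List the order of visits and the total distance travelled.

From Oak: distances to unvisited — Milton=8, Ivy=13, Juniper=14, Elm=15, Hadley=18, Dale=21. Nearest is Milton (8).
From Milton: distances to unvisited — Juniper=6, Elm=7, Hadley=10, Dale=17, Ivy=21. Nearest is Juniper (6).
From Juniper: distances to unvisited — Hadley=4, Elm=13, Dale=23, Ivy=27. Nearest is Hadley (4).
From Hadley: distances to unvisited — Elm=17, Dale=22, Ivy=31. Nearest is Elm (17).
From Elm: distances to unvisited — Dale=10, Ivy=25. Nearest is Dale (10).
From Dale: distances to unvisited — Ivy=29. Nearest is Ivy (29).
Return Ivy→Oak: 13.
Total = 8 + 6 + 4 + 17 + 10 + 29 + 13 = 87.

87 m along Oak → Milton → Juniper → Hadley → Elm → Dale → Ivy → Oak.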